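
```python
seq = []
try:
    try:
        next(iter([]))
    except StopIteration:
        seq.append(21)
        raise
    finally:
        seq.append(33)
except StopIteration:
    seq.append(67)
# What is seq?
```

Step-by-step execution trace:
1. Inner try: `next(iter([]))` raises StopIteration.
2. Inner `except StopIteration` matches → `seq.append(21)` → seq = [21].
3. bare `raise` re-raises StopIteration.
4. Inner `finally` runs during unwinding: `seq.append(33)` → seq = [21, 33].
5. Outer `except StopIteration` matches → `seq.append(67)` → seq = [21, 33, 67].
Result: [21, 33, 67]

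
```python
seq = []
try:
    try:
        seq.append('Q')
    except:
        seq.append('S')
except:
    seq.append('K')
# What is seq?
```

Step-by-step execution trace:
1. Inner try: `seq.append('Q')` → seq = ['Q']. No exception raised.
2. Inner `except` is skipped.
3. Inner try completes normally; outer `except` is skipped.
Result: ['Q']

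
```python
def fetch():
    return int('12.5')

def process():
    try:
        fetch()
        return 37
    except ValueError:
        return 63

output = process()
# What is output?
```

Step-by-step execution trace:
1. `process()` calls `fetch()`.
2. `fetch()` evaluates `int('12.5')`, which raises ValueError; it propagates to the caller.
3. `return 37` is not reached.
4. `except ValueError` in process matches → returns 63.
5. output = 63.
Result: 63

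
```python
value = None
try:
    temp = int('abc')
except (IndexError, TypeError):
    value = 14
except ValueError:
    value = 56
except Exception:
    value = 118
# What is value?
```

Step-by-step execution trace:
1. `temp = int('abc')` raises ValueError.
2. `except (IndexError, TypeError)` does not match ValueError; skipped.
3. `except ValueError` matches (exact type match) → value = 56.
4. `except Exception` is not reached.
Result: 56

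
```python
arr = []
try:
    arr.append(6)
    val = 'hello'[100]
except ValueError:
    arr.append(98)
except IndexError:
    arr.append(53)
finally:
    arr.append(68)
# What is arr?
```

Step-by-step execution trace:
1. try: `arr.append(6)` → arr = [6].
2. `val = 'hello'[100]` raises IndexError.
3. `except ValueError` does not match IndexError; skipped.
4. `except IndexError` matches → `arr.append(53)` → arr = [6, 53].
5. finally always runs: `arr.append(68)` → arr = [6, 53, 68].
Result: [6, 53, 68]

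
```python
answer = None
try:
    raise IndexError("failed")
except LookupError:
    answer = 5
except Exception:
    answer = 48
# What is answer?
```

Step-by-step execution trace:
1. `raise IndexError(...)` raises IndexError.
2. `except LookupError` matches (IndexError is a subclass of LookupError) → answer = 5.
3. `except Exception` is not reached.
Result: 5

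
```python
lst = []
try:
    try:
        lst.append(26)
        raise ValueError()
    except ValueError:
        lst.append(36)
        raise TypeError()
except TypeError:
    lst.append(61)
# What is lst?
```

Step-by-step execution trace:
1. Inner try: `lst.append(26)` → lst = [26].
2. `raise ValueError()` raises ValueError.
3. Inner `except ValueError` matches → `lst.append(36)` → lst = [26, 36].
4. `raise TypeError()` raises TypeError; propagates to outer try.
5. Outer `except TypeError` matches → `lst.append(61)` → lst = [26, 36, 61].
Result: [26, 36, 61]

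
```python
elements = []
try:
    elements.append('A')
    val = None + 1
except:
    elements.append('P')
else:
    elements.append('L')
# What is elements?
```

Step-by-step execution trace:
1. try: `elements.append('A')` → elements = ['A'].
2. `val = None + 1` raises TypeError.
3. bare `except` matches → `elements.append('P')` → elements = ['A', 'P'].
4. `else` is skipped (an exception was raised).
Result: ['A', 'P']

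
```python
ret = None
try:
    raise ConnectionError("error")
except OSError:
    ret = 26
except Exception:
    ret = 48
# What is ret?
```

Step-by-step execution trace:
1. `raise ConnectionError(...)` raises ConnectionError.
2. `except OSError` matches (ConnectionError is a subclass of OSError) → ret = 26.
3. `except Exception` is not reached.
Result: 26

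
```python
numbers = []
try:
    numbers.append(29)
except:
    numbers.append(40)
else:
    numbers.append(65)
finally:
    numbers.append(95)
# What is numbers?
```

Step-by-step execution trace:
1. try: `numbers.append(29)` → numbers = [29]. No exception raised.
2. `except` is skipped.
3. `else` runs: `numbers.append(65)` → numbers = [29, 65].
4. `finally` always runs: `numbers.append(95)` → numbers = [29, 65, 95].
Result: [29, 65, 95]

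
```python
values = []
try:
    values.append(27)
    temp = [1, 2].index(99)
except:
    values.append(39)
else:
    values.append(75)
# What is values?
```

Step-by-step execution trace:
1. try: `values.append(27)` → values = [27].
2. `temp = [1, 2].index(99)` raises ValueError.
3. bare `except` matches → `values.append(39)` → values = [27, 39].
4. `else` is skipped (an exception was raised).
Result: [27, 39]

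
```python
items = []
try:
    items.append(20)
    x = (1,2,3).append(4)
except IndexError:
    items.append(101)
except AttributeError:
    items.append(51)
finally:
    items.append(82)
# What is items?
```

Step-by-step execution trace:
1. try: `items.append(20)` → items = [20].
2. `x = (1,2,3).append(4)` raises AttributeError.
3. `except IndexError` does not match AttributeError; skipped.
4. `except AttributeError` matches → `items.append(51)` → items = [20, 51].
5. finally always runs: `items.append(82)` → items = [20, 51, 82].
Result: [20, 51, 82]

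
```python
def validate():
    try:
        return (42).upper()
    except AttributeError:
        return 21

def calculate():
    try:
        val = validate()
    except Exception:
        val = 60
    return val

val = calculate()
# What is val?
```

Step-by-step execution trace:
1. `calculate()` calls `validate()`.
2. In validate: `(42).upper()` raises AttributeError; `except AttributeError` catches it → returns 21.
3. In calculate: `val = validate()` → val = 21. No exception reaches calculate.
4. `except Exception` is skipped; calculate returns 21.
5. val = 21.
Result: 21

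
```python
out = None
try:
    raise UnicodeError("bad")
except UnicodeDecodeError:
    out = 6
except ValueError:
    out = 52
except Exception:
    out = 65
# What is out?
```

Step-by-step execution trace:
1. `raise UnicodeError(...)` raises UnicodeError.
2. `except UnicodeDecodeError` does not match (UnicodeError is not a subclass of UnicodeDecodeError); skipped.
3. `except ValueError` matches (UnicodeError is a subclass of ValueError) → out = 52.
4. `except Exception` is not reached.
Result: 52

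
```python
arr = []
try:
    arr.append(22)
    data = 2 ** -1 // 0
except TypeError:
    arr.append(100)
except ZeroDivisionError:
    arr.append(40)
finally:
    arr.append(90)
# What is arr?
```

Step-by-step execution trace:
1. try: `arr.append(22)` → arr = [22].
2. `data = 2 ** -1 // 0` raises ZeroDivisionError.
3. `except TypeError` does not match ZeroDivisionError; skipped.
4. `except ZeroDivisionError` matches → `arr.append(40)` → arr = [22, 40].
5. finally always runs: `arr.append(90)` → arr = [22, 40, 90].
Result: [22, 40, 90]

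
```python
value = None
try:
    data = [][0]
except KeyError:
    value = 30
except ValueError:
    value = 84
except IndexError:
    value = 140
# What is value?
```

Step-by-step execution trace:
1. `data = [][0]` raises IndexError.
2. `except KeyError` does not match IndexError; skipped.
3. `except ValueError` does not match IndexError; skipped.
4. `except IndexError` matches → value = 140.
Result: 140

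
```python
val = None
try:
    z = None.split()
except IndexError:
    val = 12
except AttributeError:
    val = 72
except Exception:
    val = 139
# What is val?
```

Step-by-step execution trace:
1. `z = None.split()` raises AttributeError.
2. `except IndexError` does not match AttributeError; skipped.
3. `except AttributeError` matches → val = 72.
4. Remaining except clauses are skipped.
Result: 72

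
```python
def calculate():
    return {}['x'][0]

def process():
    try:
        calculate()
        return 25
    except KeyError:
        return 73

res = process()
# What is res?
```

Step-by-step execution trace:
1. `process()` calls `calculate()`.
2. `calculate()` evaluates `{}['x'][0]`, which raises KeyError; it propagates to the caller.
3. `return 25` is not reached.
4. `except KeyError` in process matches → returns 73.
5. res = 73.
Result: 73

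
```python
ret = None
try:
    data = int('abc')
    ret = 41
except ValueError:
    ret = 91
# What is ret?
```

Step-by-step execution trace:
1. `data = int('abc')` raises ValueError.
2. `ret = 41` is not reached.
3. `except ValueError` matches → ret = 91.
Result: 91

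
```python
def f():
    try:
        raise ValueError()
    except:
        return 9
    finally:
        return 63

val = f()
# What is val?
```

Step-by-step execution trace:
1. `f()` enters try: `raise ValueError()` raises ValueError.
2. bare `except` matches → `return 9` sets pending return value 9.
3. Before returning, `finally: return 63` runs and overrides the pending return.
4. f() returns 63 → val = 63.
Result: 63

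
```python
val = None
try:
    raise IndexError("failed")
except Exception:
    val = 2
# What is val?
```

Step-by-step execution trace:
1. `raise IndexError(...)` raises IndexError.
2. `except Exception` matches (IndexError is a subclass of Exception) → val = 2.
Result: 2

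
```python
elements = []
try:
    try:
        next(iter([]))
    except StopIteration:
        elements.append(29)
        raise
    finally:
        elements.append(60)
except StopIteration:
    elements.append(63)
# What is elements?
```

Step-by-step execution trace:
1. Inner try: `next(iter([]))` raises StopIteration.
2. Inner `except StopIteration` matches → `elements.append(29)` → elements = [29].
3. bare `raise` re-raises StopIteration.
4. Inner `finally` runs during unwinding: `elements.append(60)` → elements = [29, 60].
5. Outer `except StopIteration` matches → `elements.append(63)` → elements = [29, 60, 63].
Result: [29, 60, 63]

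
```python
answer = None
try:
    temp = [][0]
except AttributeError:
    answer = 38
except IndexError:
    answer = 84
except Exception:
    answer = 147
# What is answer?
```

Step-by-step execution trace:
1. `temp = [][0]` raises IndexError.
2. `except AttributeError` does not match IndexError; skipped.
3. `except IndexError` matches → answer = 84.
4. Remaining except clauses are skipped.
Result: 84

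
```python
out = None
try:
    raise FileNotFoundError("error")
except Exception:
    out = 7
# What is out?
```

Step-by-step execution trace:
1. `raise FileNotFoundError(...)` raises FileNotFoundError.
2. `except Exception` matches (FileNotFoundError is a subclass of Exception) → out = 7.
Result: 7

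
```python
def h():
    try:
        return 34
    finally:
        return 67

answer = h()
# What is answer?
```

Step-by-step execution trace:
1. `h()` enters try: `return 34` sets pending return value 34.
2. Before returning, `finally: return 67` runs and overrides the pending return.
3. h() returns 67 → answer = 67.
Result: 67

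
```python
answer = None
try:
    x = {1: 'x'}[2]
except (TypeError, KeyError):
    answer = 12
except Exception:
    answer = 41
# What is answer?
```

Step-by-step execution trace:
1. `x = {1: 'x'}[2]` raises KeyError.
2. `except (TypeError, KeyError)` matches (KeyError is in the tuple) → answer = 12.
3. `except Exception` is not reached.
Result: 12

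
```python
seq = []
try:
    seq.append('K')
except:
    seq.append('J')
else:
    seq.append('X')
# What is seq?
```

Step-by-step execution trace:
1. try: `seq.append('K')` → seq = ['K']. No exception raised.
2. `except` is skipped.
3. `else` runs (try completed without exception): `seq.append('X')` → seq = ['K', 'X'].
Result: ['K', 'X']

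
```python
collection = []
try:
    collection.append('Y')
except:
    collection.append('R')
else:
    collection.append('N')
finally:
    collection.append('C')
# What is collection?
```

Step-by-step execution trace:
1. try: `collection.append('Y')` → collection = ['Y']. No exception raised.
2. `except` is skipped.
3. `else` runs: `collection.append('N')` → collection = ['Y', 'N'].
4. `finally` always runs: `collection.append('C')` → collection = ['Y', 'N', 'C'].
Result: ['Y', 'N', 'C']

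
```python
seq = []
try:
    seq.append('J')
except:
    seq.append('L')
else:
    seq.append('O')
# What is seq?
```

Step-by-step execution trace:
1. try: `seq.append('J')` → seq = ['J']. No exception raised.
2. `except` is skipped.
3. `else` runs (try completed without exception): `seq.append('O')` → seq = ['J', 'O'].
Result: ['J', 'O']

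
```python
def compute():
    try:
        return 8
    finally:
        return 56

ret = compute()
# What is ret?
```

Step-by-step execution trace:
1. `compute()` enters try: `return 8` sets pending return value 8.
2. Before returning, `finally: return 56` runs and overrides the pending return.
3. compute() returns 56 → ret = 56.
Result: 56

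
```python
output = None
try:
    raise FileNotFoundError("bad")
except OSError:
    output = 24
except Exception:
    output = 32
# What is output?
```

Step-by-step execution trace:
1. `raise FileNotFoundError(...)` raises FileNotFoundError.
2. `except OSError` matches (FileNotFoundError is a subclass of OSError) → output = 24.
3. `except Exception` is not reached.
Result: 24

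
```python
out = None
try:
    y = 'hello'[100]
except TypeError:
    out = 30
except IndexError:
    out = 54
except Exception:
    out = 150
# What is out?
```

Step-by-step execution trace:
1. `y = 'hello'[100]` raises IndexError.
2. `except TypeError` does not match IndexError; skipped.
3. `except IndexError` matches → out = 54.
4. Remaining except clauses are skipped.
Result: 54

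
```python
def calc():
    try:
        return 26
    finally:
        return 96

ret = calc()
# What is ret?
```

Step-by-step execution trace:
1. `calc()` enters try: `return 26` sets pending return value 26.
2. Before returning, `finally: return 96` runs and overrides the pending return.
3. calc() returns 96 → ret = 96.
Result: 96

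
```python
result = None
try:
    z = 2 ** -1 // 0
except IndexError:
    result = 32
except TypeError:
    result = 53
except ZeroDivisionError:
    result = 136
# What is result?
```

Step-by-step execution trace:
1. `z = 2 ** -1 // 0` raises ZeroDivisionError.
2. `except IndexError` does not match ZeroDivisionError; skipped.
3. `except TypeError` does not match ZeroDivisionError; skipped.
4. `except ZeroDivisionError` matches → result = 136.
Result: 136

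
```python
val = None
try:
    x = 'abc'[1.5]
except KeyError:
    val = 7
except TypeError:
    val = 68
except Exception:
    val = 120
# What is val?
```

Step-by-step execution trace:
1. `x = 'abc'[1.5]` raises TypeError.
2. `except KeyError` does not match TypeError; skipped.
3. `except TypeError` matches → val = 68.
4. Remaining except clauses are skipped.
Result: 68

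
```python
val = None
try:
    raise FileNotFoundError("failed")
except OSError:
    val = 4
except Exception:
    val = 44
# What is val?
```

Step-by-step execution trace:
1. `raise FileNotFoundError(...)` raises FileNotFoundError.
2. `except OSError` matches (FileNotFoundError is a subclass of OSError) → val = 4.
3. `except Exception` is not reached.
Result: 4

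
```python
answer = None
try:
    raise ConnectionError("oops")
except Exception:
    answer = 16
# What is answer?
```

Step-by-step execution trace:
1. `raise ConnectionError(...)` raises ConnectionError.
2. `except Exception` matches (ConnectionError is a subclass of Exception) → answer = 16.
Result: 16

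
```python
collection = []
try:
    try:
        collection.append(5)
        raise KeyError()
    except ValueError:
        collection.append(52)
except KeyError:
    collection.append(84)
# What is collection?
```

Step-by-step execution trace:
1. Inner try: `collection.append(5)` → collection = [5].
2. `raise KeyError()` raises KeyError.
3. Inner `except ValueError` does not match KeyError; exception propagates to outer try.
4. Outer `except KeyError` matches → `collection.append(84)` → collection = [5, 84].
Result: [5, 84]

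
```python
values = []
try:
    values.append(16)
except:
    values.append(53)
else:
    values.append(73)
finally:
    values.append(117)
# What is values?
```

Step-by-step execution trace:
1. try: `values.append(16)` → values = [16]. No exception raised.
2. `except` is skipped.
3. `else` runs: `values.append(73)` → values = [16, 73].
4. `finally` always runs: `values.append(117)` → values = [16, 73, 117].
Result: [16, 73, 117]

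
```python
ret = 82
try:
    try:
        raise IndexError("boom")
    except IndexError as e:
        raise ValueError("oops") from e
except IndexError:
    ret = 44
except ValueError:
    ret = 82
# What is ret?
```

Step-by-step execution trace:
1. Inner try raises IndexError; inner `except IndexError as e` catches it.
2. `raise ValueError(...) from e` raises ValueError (IndexError is attached as __cause__, but only ValueError is active).
3. Outer `except IndexError` does not match ValueError; skipped.
4. Outer `except ValueError` matches → ret = 82.
Result: 82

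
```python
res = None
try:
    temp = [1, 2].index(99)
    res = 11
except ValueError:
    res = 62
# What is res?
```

Step-by-step execution trace:
1. `temp = [1, 2].index(99)` raises ValueError.
2. `res = 11` is not reached.
3. `except ValueError` matches → res = 62.
Result: 62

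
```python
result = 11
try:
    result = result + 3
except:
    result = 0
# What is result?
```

Step-by-step execution trace:
1. result starts at 11.
2. try: `result = result + 3` → result = 14. No exception raised.
3. `except` is skipped.
Result: 14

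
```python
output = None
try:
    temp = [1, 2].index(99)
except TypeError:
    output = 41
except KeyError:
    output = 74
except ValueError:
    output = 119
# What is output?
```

Step-by-step execution trace:
1. `temp = [1, 2].index(99)` raises ValueError.
2. `except TypeError` does not match ValueError; skipped.
3. `except KeyError` does not match ValueError; skipped.
4. `except ValueError` matches → output = 119.
Result: 119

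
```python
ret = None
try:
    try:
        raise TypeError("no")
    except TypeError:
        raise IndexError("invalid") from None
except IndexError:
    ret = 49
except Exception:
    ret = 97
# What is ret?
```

Step-by-step execution trace:
1. Inner try raises TypeError; inner `except TypeError` catches it.
2. `raise IndexError(...) from None` raises IndexError (from None suppresses __context__, but the active exception is still IndexError).
3. Outer `except IndexError` matches → ret = 49.
4. `except Exception` is not reached.
Result: 49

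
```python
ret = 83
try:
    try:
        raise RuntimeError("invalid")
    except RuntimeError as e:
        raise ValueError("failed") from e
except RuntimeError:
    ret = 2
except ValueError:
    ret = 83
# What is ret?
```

Step-by-step execution trace:
1. Inner try raises RuntimeError; inner `except RuntimeError as e` catches it.
2. `raise ValueError(...) from e` raises ValueError (RuntimeError is attached as __cause__, but only ValueError is active).
3. Outer `except RuntimeError` does not match ValueError; skipped.
4. Outer `except ValueError` matches → ret = 83.
Result: 83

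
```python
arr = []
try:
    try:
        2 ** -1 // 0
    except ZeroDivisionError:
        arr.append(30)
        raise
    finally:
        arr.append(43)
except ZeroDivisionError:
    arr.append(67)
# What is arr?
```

Step-by-step execution trace:
1. Inner try: `2 ** -1 // 0` raises ZeroDivisionError.
2. Inner `except ZeroDivisionError` matches → `arr.append(30)` → arr = [30].
3. bare `raise` re-raises ZeroDivisionError.
4. Inner `finally` runs during unwinding: `arr.append(43)` → arr = [30, 43].
5. Outer `except ZeroDivisionError` matches → `arr.append(67)` → arr = [30, 43, 67].
Result: [30, 43, 67]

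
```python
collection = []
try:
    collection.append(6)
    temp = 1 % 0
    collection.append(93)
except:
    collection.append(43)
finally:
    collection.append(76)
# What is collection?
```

Step-by-step execution trace:
1. try: `collection.append(6)` → collection = [6].
2. `temp = 1 % 0` raises ZeroDivisionError; `collection.append(93)` is not reached.
3. bare `except` matches → `collection.append(43)` → collection = [6, 43].
4. finally always runs: `collection.append(76)` → collection = [6, 43, 76].
Result: [6, 43, 76]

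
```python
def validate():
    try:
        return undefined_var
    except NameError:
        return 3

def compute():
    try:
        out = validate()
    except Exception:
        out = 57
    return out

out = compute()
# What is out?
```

Step-by-step execution trace:
1. `compute()` calls `validate()`.
2. In validate: `undefined_var` raises NameError; `except NameError` catches it → returns 3.
3. In compute: `out = validate()` → out = 3. No exception reaches compute.
4. `except Exception` is skipped; compute returns 3.
5. out = 3.
Result: 3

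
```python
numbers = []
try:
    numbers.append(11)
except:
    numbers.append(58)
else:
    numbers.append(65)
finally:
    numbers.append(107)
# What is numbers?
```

Step-by-step execution trace:
1. try: `numbers.append(11)` → numbers = [11]. No exception raised.
2. `except` is skipped.
3. `else` runs: `numbers.append(65)` → numbers = [11, 65].
4. `finally` always runs: `numbers.append(107)` → numbers = [11, 65, 107].
Result: [11, 65, 107]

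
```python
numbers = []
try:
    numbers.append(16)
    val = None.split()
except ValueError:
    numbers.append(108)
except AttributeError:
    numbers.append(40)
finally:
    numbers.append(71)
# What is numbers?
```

Step-by-step execution trace:
1. try: `numbers.append(16)` → numbers = [16].
2. `val = None.split()` raises AttributeError.
3. `except ValueError` does not match AttributeError; skipped.
4. `except AttributeError` matches → `numbers.append(40)` → numbers = [16, 40].
5. finally always runs: `numbers.append(71)` → numbers = [16, 40, 71].
Result: [16, 40, 71]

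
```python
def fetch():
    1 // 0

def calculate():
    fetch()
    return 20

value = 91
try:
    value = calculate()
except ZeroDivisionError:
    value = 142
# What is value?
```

Step-by-step execution trace:
1. value starts at 91.
2. try: `calculate()` calls `fetch()`.
3. `fetch()` evaluates `1 // 0`, which raises ZeroDivisionError; it propagates through calculate (uncaught).
4. `return 20` in calculate is not reached; the assignment to value does not complete.
5. `except ZeroDivisionError` matches → value = 142.
Result: 142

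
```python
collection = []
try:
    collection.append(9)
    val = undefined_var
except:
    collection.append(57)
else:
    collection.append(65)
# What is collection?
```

Step-by-step execution trace:
1. try: `collection.append(9)` → collection = [9].
2. `val = undefined_var` raises NameError.
3. bare `except` matches → `collection.append(57)` → collection = [9, 57].
4. `else` is skipped (an exception was raised).
Result: [9, 57]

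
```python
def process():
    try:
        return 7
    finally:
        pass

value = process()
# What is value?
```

Step-by-step execution trace:
1. `process()` enters try: `return 7` sets pending return value 7.
2. Before returning, `finally: pass` runs (no effect).
3. process() returns 7 → value = 7.
Result: 7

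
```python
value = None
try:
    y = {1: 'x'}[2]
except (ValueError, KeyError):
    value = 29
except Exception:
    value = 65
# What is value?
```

Step-by-step execution trace:
1. `y = {1: 'x'}[2]` raises KeyError.
2. `except (ValueError, KeyError)` matches (KeyError is in the tuple) → value = 29.
3. `except Exception` is not reached.
Result: 29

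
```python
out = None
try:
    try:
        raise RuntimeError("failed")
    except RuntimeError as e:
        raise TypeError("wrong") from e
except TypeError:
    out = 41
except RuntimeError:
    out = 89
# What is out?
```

Step-by-step execution trace:
1. Inner try raises RuntimeError; inner `except RuntimeError as e` catches it.
2. `raise TypeError(...) from e` raises TypeError (RuntimeError is attached as __cause__, but only TypeError is active).
3. Outer `except TypeError` matches → out = 41.
4. `except RuntimeError` is not reached.
Result: 41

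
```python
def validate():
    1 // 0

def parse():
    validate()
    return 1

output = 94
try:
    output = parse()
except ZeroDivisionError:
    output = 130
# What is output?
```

Step-by-step execution trace:
1. output starts at 94.
2. try: `parse()` calls `validate()`.
3. `validate()` evaluates `1 // 0`, which raises ZeroDivisionError; it propagates through parse (uncaught).
4. `return 1` in parse is not reached; the assignment to output does not complete.
5. `except ZeroDivisionError` matches → output = 130.
Result: 130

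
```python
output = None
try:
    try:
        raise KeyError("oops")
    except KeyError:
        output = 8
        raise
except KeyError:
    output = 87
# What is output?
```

Step-by-step execution trace:
1. Inner try: `raise KeyError("oops")` raises KeyError.
2. Inner `except KeyError` matches → output = 8.
3. bare `raise` re-raises the same KeyError.
4. Outer `except KeyError` matches → output = 87.
Result: 87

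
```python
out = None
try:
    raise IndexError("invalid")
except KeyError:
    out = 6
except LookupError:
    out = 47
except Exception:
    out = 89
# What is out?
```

Step-by-step execution trace:
1. `raise IndexError(...)` raises IndexError.
2. `except KeyError` does not match (IndexError is not a subclass of KeyError); skipped.
3. `except LookupError` matches (IndexError is a subclass of LookupError) → out = 47.
4. `except Exception` is not reached.
Result: 47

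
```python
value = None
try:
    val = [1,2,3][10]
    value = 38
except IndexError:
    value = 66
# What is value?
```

Step-by-step execution trace:
1. `val = [1,2,3][10]` raises IndexError.
2. `value = 38` is not reached.
3. `except IndexError` matches → value = 66.
Result: 66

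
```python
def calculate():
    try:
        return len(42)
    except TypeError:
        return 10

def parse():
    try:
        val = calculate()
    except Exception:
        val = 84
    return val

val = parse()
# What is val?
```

Step-by-step execution trace:
1. `parse()` calls `calculate()`.
2. In calculate: `len(42)` raises TypeError; `except TypeError` catches it → returns 10.
3. In parse: `val = calculate()` → val = 10. No exception reaches parse.
4. `except Exception` is skipped; parse returns 10.
5. val = 10.
Result: 10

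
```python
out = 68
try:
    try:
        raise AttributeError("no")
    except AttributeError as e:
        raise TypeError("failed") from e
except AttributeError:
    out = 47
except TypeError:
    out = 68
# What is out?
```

Step-by-step execution trace:
1. Inner try raises AttributeError; inner `except AttributeError as e` catches it.
2. `raise TypeError(...) from e` raises TypeError (AttributeError is attached as __cause__, but only TypeError is active).
3. Outer `except AttributeError` does not match TypeError; skipped.
4. Outer `except TypeError` matches → out = 68.
Result: 68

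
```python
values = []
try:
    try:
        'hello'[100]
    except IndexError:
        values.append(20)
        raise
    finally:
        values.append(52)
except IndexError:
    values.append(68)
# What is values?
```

Step-by-step execution trace:
1. Inner try: `'hello'[100]` raises IndexError.
2. Inner `except IndexError` matches → `values.append(20)` → values = [20].
3. bare `raise` re-raises IndexError.
4. Inner `finally` runs during unwinding: `values.append(52)` → values = [20, 52].
5. Outer `except IndexError` matches → `values.append(68)` → values = [20, 52, 68].
Result: [20, 52, 68]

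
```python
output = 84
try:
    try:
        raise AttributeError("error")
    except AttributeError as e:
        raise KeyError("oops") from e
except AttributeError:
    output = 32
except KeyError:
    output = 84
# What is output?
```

Step-by-step execution trace:
1. Inner try raises AttributeError; inner `except AttributeError as e` catches it.
2. `raise KeyError(...) from e` raises KeyError (AttributeError is attached as __cause__, but only KeyError is active).
3. Outer `except AttributeError` does not match KeyError; skipped.
4. Outer `except KeyError` matches → output = 84.
Result: 84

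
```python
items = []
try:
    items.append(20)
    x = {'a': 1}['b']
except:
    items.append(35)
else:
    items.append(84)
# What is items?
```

Step-by-step execution trace:
1. try: `items.append(20)` → items = [20].
2. `x = {'a': 1}['b']` raises KeyError.
3. bare `except` matches → `items.append(35)` → items = [20, 35].
4. `else` is skipped (an exception was raised).
Result: [20, 35]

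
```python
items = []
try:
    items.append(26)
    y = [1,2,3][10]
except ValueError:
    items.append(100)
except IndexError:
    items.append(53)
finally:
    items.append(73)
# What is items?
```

Step-by-step execution trace:
1. try: `items.append(26)` → items = [26].
2. `y = [1,2,3][10]` raises IndexError.
3. `except ValueError` does not match IndexError; skipped.
4. `except IndexError` matches → `items.append(53)` → items = [26, 53].
5. finally always runs: `items.append(73)` → items = [26, 53, 73].
Result: [26, 53, 73]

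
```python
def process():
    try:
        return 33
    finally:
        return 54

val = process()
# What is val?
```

Step-by-step execution trace:
1. `process()` enters try: `return 33` sets pending return value 33.
2. Before returning, `finally: return 54` runs and overrides the pending return.
3. process() returns 54 → val = 54.
Result: 54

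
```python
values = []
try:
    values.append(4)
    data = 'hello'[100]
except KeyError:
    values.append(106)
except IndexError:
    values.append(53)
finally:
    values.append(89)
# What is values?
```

Step-by-step execution trace:
1. try: `values.append(4)` → values = [4].
2. `data = 'hello'[100]` raises IndexError.
3. `except KeyError` does not match IndexError; skipped.
4. `except IndexError` matches → `values.append(53)` → values = [4, 53].
5. finally always runs: `values.append(89)` → values = [4, 53, 89].
Result: [4, 53, 89]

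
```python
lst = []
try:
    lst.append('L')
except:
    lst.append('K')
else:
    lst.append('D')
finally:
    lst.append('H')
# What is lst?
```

Step-by-step execution trace:
1. try: `lst.append('L')` → lst = ['L']. No exception raised.
2. `except` is skipped.
3. `else` runs: `lst.append('D')` → lst = ['L', 'D'].
4. `finally` always runs: `lst.append('H')` → lst = ['L', 'D', 'H'].
Result: ['L', 'D', 'H']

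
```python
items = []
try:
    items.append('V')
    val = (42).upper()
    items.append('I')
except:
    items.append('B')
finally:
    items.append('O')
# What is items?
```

Step-by-step execution trace:
1. try: `items.append('V')` → items = ['V'].
2. `val = (42).upper()` raises AttributeError; `items.append('I')` is not reached.
3. bare `except` matches → `items.append('B')` → items = ['V', 'B'].
4. finally always runs: `items.append('O')` → items = ['V', 'B', 'O'].
Result: ['V', 'B', 'O']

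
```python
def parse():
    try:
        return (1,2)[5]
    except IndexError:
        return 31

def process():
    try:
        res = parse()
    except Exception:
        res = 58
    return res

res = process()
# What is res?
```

Step-by-step execution trace:
1. `process()` calls `parse()`.
2. In parse: `(1,2)[5]` raises IndexError; `except IndexError` catches it → returns 31.
3. In process: `res = parse()` → res = 31. No exception reaches process.
4. `except Exception` is skipped; process returns 31.
5. res = 31.
Result: 31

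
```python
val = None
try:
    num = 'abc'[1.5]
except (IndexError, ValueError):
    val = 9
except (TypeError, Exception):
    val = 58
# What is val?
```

Step-by-step execution trace:
1. `num = 'abc'[1.5]` raises TypeError.
2. `except (IndexError, ValueError)` does not match TypeError; skipped.
3. `except (TypeError, Exception)` matches (TypeError is in the tuple) → val = 58.
Result: 58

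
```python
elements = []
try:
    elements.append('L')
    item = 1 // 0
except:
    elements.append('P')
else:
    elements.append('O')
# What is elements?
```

Step-by-step execution trace:
1. try: `elements.append('L')` → elements = ['L'].
2. `item = 1 // 0` raises ZeroDivisionError.
3. bare `except` matches → `elements.append('P')` → elements = ['L', 'P'].
4. `else` is skipped (an exception was raised).
Result: ['L', 'P']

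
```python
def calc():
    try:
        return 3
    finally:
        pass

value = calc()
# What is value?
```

Step-by-step execution trace:
1. `calc()` enters try: `return 3` sets pending return value 3.
2. Before returning, `finally: pass` runs (no effect).
3. calc() returns 3 → value = 3.
Result: 3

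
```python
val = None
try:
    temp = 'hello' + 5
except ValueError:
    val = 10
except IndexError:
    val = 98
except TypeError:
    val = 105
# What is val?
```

Step-by-step execution trace:
1. `temp = 'hello' + 5` raises TypeError.
2. `except ValueError` does not match TypeError; skipped.
3. `except IndexError` does not match TypeError; skipped.
4. `except TypeError` matches → val = 105.
Result: 105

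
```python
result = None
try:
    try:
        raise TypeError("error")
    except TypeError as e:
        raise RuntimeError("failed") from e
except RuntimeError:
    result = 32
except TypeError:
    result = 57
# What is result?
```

Step-by-step execution trace:
1. Inner try raises TypeError; inner `except TypeError as e` catches it.
2. `raise RuntimeError(...) from e` raises RuntimeError (TypeError is attached as __cause__, but only RuntimeError is active).
3. Outer `except RuntimeError` matches → result = 32.
4. `except TypeError` is not reached.
Result: 32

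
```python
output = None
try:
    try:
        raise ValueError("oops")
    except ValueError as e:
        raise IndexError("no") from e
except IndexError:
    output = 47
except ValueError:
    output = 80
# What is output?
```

Step-by-step execution trace:
1. Inner try raises ValueError; inner `except ValueError as e` catches it.
2. `raise IndexError(...) from e` raises IndexError (ValueError is attached as __cause__, but only IndexError is active).
3. Outer `except IndexError` matches → output = 47.
4. `except ValueError` is not reached.
Result: 47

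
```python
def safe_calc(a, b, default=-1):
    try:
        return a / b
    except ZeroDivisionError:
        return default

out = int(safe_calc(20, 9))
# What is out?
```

Step-by-step execution trace:
1. `safe_calc(20, 9)` enters try: `return 20 / 9` → returns 2.2222222222222223. No exception raised.
2. `except ZeroDivisionError` is skipped.
3. `int(2.2222222222222223)` → 2 → out = 2.
Result: 2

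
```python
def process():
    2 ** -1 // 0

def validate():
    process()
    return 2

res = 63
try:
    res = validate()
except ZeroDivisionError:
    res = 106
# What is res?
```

Step-by-step execution trace:
1. res starts at 63.
2. try: `validate()` calls `process()`.
3. `process()` evaluates `2 ** -1 // 0`, which raises ZeroDivisionError; it propagates through validate (uncaught).
4. `return 2` in validate is not reached; the assignment to res does not complete.
5. `except ZeroDivisionError` matches → res = 106.
Result: 106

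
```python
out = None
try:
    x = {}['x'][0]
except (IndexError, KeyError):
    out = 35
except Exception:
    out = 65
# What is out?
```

Step-by-step execution trace:
1. `x = {}['x'][0]` raises KeyError.
2. `except (IndexError, KeyError)` matches (KeyError is in the tuple) → out = 35.
3. `except Exception` is not reached.
Result: 35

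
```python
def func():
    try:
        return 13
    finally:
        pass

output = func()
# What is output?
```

Step-by-step execution trace:
1. `func()` enters try: `return 13` sets pending return value 13.
2. Before returning, `finally: pass` runs (no effect).
3. func() returns 13 → output = 13.
Result: 13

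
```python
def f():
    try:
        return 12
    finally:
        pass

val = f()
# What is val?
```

Step-by-step execution trace:
1. `f()` enters try: `return 12` sets pending return value 12.
2. Before returning, `finally: pass` runs (no effect).
3. f() returns 12 → val = 12.
Result: 12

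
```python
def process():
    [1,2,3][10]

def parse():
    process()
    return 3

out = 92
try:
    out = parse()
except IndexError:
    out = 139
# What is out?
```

Step-by-step execution trace:
1. out starts at 92.
2. try: `parse()` calls `process()`.
3. `process()` evaluates `[1,2,3][10]`, which raises IndexError; it propagates through parse (uncaught).
4. `return 3` in parse is not reached; the assignment to out does not complete.
5. `except IndexError` matches → out = 139.
Result: 139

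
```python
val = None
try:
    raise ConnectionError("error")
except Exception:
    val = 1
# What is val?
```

Step-by-step execution trace:
1. `raise ConnectionError(...)` raises ConnectionError.
2. `except Exception` matches (ConnectionError is a subclass of Exception) → val = 1.
Result: 1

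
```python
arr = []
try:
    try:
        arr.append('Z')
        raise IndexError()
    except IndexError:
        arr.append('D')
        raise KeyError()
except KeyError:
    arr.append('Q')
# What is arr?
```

Step-by-step execution trace:
1. Inner try: `arr.append('Z')` → arr = ['Z'].
2. `raise IndexError()` raises IndexError.
3. Inner `except IndexError` matches → `arr.append('D')` → arr = ['Z', 'D'].
4. `raise KeyError()` raises KeyError; propagates to outer try.
5. Outer `except KeyError` matches → `arr.append('Q')` → arr = ['Z', 'D', 'Q'].
Result: ['Z', 'D', 'Q']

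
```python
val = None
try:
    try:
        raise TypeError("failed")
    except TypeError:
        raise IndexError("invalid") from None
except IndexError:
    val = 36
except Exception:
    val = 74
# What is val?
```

Step-by-step execution trace:
1. Inner try raises TypeError; inner `except TypeError` catches it.
2. `raise IndexError(...) from None` raises IndexError (from None suppresses __context__, but the active exception is still IndexError).
3. Outer `except IndexError` matches → val = 36.
4. `except Exception` is not reached.
Result: 36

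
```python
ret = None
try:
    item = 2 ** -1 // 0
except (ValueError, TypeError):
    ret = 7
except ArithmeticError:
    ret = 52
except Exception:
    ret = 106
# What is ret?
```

Step-by-step execution trace:
1. `item = 2 ** -1 // 0` raises ZeroDivisionError.
2. `except (ValueError, TypeError)` does not match ZeroDivisionError; skipped.
3. `except ArithmeticError` matches (ZeroDivisionError is a subclass of ArithmeticError) → ret = 52.
4. `except Exception` is not reached.
Result: 52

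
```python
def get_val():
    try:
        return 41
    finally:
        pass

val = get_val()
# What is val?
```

Step-by-step execution trace:
1. `get_val()` enters try: `return 41` sets pending return value 41.
2. Before returning, `finally: pass` runs (no effect).
3. get_val() returns 41 → val = 41.
Result: 41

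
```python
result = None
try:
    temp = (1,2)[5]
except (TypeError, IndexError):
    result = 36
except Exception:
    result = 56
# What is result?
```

Step-by-step execution trace:
1. `temp = (1,2)[5]` raises IndexError.
2. `except (TypeError, IndexError)` matches (IndexError is in the tuple) → result = 36.
3. `except Exception` is not reached.
Result: 36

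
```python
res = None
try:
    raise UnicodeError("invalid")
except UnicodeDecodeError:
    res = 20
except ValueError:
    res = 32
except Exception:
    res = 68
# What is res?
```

Step-by-step execution trace:
1. `raise UnicodeError(...)` raises UnicodeError.
2. `except UnicodeDecodeError` does not match (UnicodeError is not a subclass of UnicodeDecodeError); skipped.
3. `except ValueError` matches (UnicodeError is a subclass of ValueError) → res = 32.
4. `except Exception` is not reached.
Result: 32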